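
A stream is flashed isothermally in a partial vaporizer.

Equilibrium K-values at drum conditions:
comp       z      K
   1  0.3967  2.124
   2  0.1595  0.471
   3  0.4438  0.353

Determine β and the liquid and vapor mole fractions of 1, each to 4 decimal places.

Rachford–Rice: g(β) = Σ zᵢ(Kᵢ−1)/(1+β(Kᵢ−1)) = 0.
Feasibility: ΣzᵢKᵢ = 1.0744, Σzᵢ/Kᵢ = 1.7826 — both > 1, two phases present.
Iterate (Newton) starting at β = 0.5:
  β = 0.5000: g = -0.25370, g' = -0.6939 → β = 0.1344
  β = 0.1344: g = -0.01792, g' = -0.6529 → β = 0.1069
  β = 0.1069: g = 0.00015, g' = -0.6640 → β = 0.1071
Converged at β = 0.1071.
Compositions from xᵢ = zᵢ/(1+β(Kᵢ−1)), yᵢ = Kᵢxᵢ:
  1: x = 0.3541, y = 0.7520
  2: x = 0.1691, y = 0.0796
  3: x = 0.4769, y = 0.1683

β = 0.1071, x_1 = 0.3541, y_1 = 0.7520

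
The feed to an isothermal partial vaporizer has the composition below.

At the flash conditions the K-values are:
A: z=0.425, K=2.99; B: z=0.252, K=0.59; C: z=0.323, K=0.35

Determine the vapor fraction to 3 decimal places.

ψ = 0.478

Material balance + equilibrium reduce to Σ zᵢ(Kᵢ−1)/(1+ψ(Kᵢ−1)) = 0.
g(0) = ΣzᵢKᵢ − 1 = 0.532 and g(1) = 1 − Σzᵢ/Kᵢ = -0.492, so a root lies in (0, 1).
Iterate (Newton) starting at ψ = 0.51:
  ψ = 0.510: g = -0.0249, g' = -0.788 → ψ = 0.478
Converged at ψ = 0.478.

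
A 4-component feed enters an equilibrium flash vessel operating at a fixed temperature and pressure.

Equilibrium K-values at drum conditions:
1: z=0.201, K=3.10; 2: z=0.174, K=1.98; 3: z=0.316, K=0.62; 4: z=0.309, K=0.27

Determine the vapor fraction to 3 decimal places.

Let ψ = V/F and solve Σ zᵢ(Kᵢ−1)/(1+ψ(Kᵢ−1)) = 0.
g(0) = ΣzᵢKᵢ − 1 = 0.247 and g(1) = 1 − Σzᵢ/Kᵢ = -0.807, so a root lies in (0, 1).
Newton–Raphson from ψ = 0.5:
  ψ = 0.500: g = -0.1831, g' = -0.764 → ψ = 0.260
  ψ = 0.260: g = -0.0030, g' = -0.784 → ψ = 0.257
Converged at ψ = 0.257.

ψ = 0.257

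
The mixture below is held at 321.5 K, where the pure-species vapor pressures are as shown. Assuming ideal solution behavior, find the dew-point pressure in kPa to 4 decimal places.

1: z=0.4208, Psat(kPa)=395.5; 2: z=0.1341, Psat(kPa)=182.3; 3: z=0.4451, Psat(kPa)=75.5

At the dew point ψ → 1, so Σzᵢ/Kᵢ = 1 with Kᵢ = Pᵢˢᵃᵗ/P ⇒ 1/P = Σzᵢ/Pᵢˢᵃᵗ.
1/P = 0.4208/395.5 + 0.1341/182.3 + 0.4451/75.5 = 0.0076949 ⇒ P = 129.9556 kPa

Pdew = 129.9556 kPa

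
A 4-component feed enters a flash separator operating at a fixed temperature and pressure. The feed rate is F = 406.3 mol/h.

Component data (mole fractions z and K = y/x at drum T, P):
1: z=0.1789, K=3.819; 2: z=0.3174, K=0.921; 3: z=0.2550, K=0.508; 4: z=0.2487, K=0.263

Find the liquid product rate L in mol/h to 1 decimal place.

L = 350.6 mol/h

Material balance + equilibrium reduce to Σ zᵢ(Kᵢ−1)/(1+ψ(Kᵢ−1)) = 0.
Feasibility: ΣzᵢKᵢ = 1.1705, Σzᵢ/Kᵢ = 1.8391 — both > 1, two phases present.
Newton iteration, ψ⁰ = 0.36:
  ψ = 0.3600: g = -0.17746, g' = -0.6937 → ψ = 0.1042
  ψ = 0.1042: g = 0.03375, g' = -1.0785 → ψ = 0.1355
  ψ = 0.1355: g = 0.00153, g' = -0.9840 → ψ = 0.1371
Converged at ψ = 0.1371.
Then V = ψ·F = 0.1371·406.3 = 55.7 mol/h and L = F − V = 350.6 mol/h.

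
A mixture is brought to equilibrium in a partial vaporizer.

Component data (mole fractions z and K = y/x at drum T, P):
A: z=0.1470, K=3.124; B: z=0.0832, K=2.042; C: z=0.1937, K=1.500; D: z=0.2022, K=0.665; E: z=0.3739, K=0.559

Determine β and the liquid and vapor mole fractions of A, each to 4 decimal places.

β = 0.4816, x_A = 0.0727, y_A = 0.2270

Material balance + equilibrium reduce to Σ zᵢ(Kᵢ−1)/(1+β(Kᵢ−1)) = 0.
Feasibility: ΣzᵢKᵢ = 1.2631, Σzᵢ/Kᵢ = 1.1899 — both > 1, two phases present.
Newton–Raphson from β = 0.5:
  β = 0.5000: g = -0.00700, g' = -0.3784 → β = 0.4815
  β = 0.4815: g = 0.00004, g' = -0.3831 → β = 0.4816
Converged at β = 0.4816.
Compositions from xᵢ = zᵢ/(1+β(Kᵢ−1)), yᵢ = Kᵢxᵢ:
  A: x = 0.0727, y = 0.2270
  B: x = 0.0554, y = 0.1131
  C: x = 0.1561, y = 0.2342
  D: x = 0.2411, y = 0.1603
  E: x = 0.4747, y = 0.2654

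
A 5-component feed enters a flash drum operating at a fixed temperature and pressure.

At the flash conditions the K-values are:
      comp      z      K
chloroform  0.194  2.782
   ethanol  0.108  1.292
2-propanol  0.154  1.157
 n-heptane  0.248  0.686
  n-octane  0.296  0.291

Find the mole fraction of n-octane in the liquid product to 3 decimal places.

x_n-octane = 0.336

Material balance + equilibrium reduce to Σ zᵢ(Kᵢ−1)/(1+V/F(Kᵢ−1)) = 0.
Feasibility: ΣzᵢKᵢ = 1.114, Σzᵢ/Kᵢ = 1.665 — both > 1, two phases present.
Newton–Raphson from V/F = 0.5:
  V/F = 0.500: g = -0.1847, g' = -0.574 → V/F = 0.178
  V/F = 0.178: g = -0.0068, g' = -0.589 → V/F = 0.167
Converged at V/F = 0.167.
Compositions from xᵢ = zᵢ/(1+V/F(Kᵢ−1)), yᵢ = Kᵢxᵢ:
  chloroform: x = 0.150, y = 0.416
  ethanol: x = 0.103, y = 0.133
  2-propanol: x = 0.150, y = 0.174
  n-heptane: x = 0.262, y = 0.180
  n-octane: x = 0.336, y = 0.098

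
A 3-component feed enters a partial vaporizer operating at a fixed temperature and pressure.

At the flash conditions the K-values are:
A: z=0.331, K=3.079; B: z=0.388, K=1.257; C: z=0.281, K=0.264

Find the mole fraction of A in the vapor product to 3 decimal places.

y_A = 0.442

Material balance + equilibrium reduce to Σ zᵢ(Kᵢ−1)/(1+β(Kᵢ−1)) = 0.
Check two-phase: ΣzᵢKᵢ = 1.581 > 1 and Σzᵢ/Kᵢ = 1.481 > 1, so g(0) = 0.581 > 0 and g(1) = -0.481 < 0.
Newton–Raphson from β = 0.5:
  β = 0.500: g = 0.0985, g' = -0.745 → β = 0.632
  β = 0.632: g = -0.0037, g' = -0.818 → β = 0.628
Converged at β = 0.628.
Compositions from xᵢ = zᵢ/(1+β(Kᵢ−1)), yᵢ = Kᵢxᵢ:
  A: x = 0.144, y = 0.442
  B: x = 0.334, y = 0.420
  C: x = 0.522, y = 0.138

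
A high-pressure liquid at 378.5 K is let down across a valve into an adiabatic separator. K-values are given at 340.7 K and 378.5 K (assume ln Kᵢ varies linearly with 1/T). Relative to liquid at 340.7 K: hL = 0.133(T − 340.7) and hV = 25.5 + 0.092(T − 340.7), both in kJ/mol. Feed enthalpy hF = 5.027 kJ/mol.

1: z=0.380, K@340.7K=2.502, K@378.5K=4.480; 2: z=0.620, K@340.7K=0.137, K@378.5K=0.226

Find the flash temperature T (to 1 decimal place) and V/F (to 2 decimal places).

Adiabatic flash: solve Rachford–Rice at each trial T, then check hF = ψ·hV(T) + (1−ψ)·hL(T).
  T = 340.7 K: K = (2.502, 0.137), RR gives ψ = 0.028, H_out = 0.702 kJ/mol
  T = 378.5 K: K = (4.480, 0.226), RR gives ψ = 0.313, H_out = 12.519 kJ/mol
  T = 359.6 K: K = (3.400, 0.178), RR gives ψ = 0.204, H_out = 7.560 kJ/mol
  T = 350.1 K: K = (2.926, 0.157), RR gives ψ = 0.129, H_out = 4.484 kJ/mol
  T = 354.9 K: K = (3.160, 0.167), RR gives ψ = 0.169, H_out = 6.108 kJ/mol
  T = 352.5 K: K = (3.042, 0.162), RR gives ψ = 0.150, H_out = 5.316 kJ/mol
Linear interpolation between T = 350.1 (H_out = 4.484) and T = 352.5 (H_out = 5.316) on hF = 5.027 gives T ≈ 351.7 K, at which ψ = 0.14.

T = 351.7 K, V/F = 0.14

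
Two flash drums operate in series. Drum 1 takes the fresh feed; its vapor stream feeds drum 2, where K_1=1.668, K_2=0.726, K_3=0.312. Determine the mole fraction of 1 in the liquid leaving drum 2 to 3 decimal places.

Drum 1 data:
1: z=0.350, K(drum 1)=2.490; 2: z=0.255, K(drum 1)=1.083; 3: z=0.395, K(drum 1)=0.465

x_1 (drum 2) = 0.423

Drum 1:
Material balance + equilibrium reduce to Σ zᵢ(Kᵢ−1)/(1+ψ₁(Kᵢ−1)) = 0.
g(0) = ΣzᵢKᵢ − 1 = 0.331 and g(1) = 1 − Σzᵢ/Kᵢ = -0.225, so a root lies in (0, 1).
Iterate (Newton) starting at ψ₁ = 0.5:
  ψ₁ = 0.500: g = 0.0307, g' = -0.468 → ψ₁ = 0.566
Converged at ψ₁ = 0.566.
Drum-1 compositions:
  1: x = 0.190, y = 0.473
  2: x = 0.244, y = 0.264
  3: x = 0.567, y = 0.263
Drum-2 feed = drum-1 vapor: z₂ = (0.4728, 0.2638, 0.2635).
Drum 2:
Let ψ₂ = V/F and solve Σ zᵢ(Kᵢ−1)/(1+ψ₂(Kᵢ−1)) = 0.
Feasibility: ΣzᵢKᵢ = 1.062, Σzᵢ/Kᵢ = 1.491 — both > 1, two phases present.
Newton–Raphson from ψ₂ = 0.5:
  ψ₂ = 0.500: g = -0.1233, g' = -0.435 → ψ₂ = 0.216
  ψ₂ = 0.216: g = -0.0139, g' = -0.356 → ψ₂ = 0.177
Converged at ψ₂ = 0.177.
  1: x = 0.423, y = 0.705
  2: x = 0.277, y = 0.201
  3: x = 0.300, y = 0.094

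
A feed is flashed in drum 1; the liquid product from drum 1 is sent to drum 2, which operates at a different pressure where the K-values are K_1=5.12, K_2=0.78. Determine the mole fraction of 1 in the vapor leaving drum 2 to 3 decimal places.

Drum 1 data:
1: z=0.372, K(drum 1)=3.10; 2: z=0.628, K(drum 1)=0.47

y_1 (drum 2) = 0.260

Drum 1:
Rachford–Rice: g(ψ₁) = Σ zᵢ(Kᵢ−1)/(1+ψ₁(Kᵢ−1)) = 0.
Feasibility: ΣzᵢKᵢ = 1.448, Σzᵢ/Kᵢ = 1.456 — both > 1, two phases present.
Newton iteration, ψ₁⁰ = 0.3:
  ψ₁ = 0.300: g = 0.0835, g' = -0.867 → ψ₁ = 0.396
  ψ₁ = 0.396: g = 0.0050, g' = -0.771 → ψ₁ = 0.403
Converged at ψ₁ = 0.403.
Drum-1 compositions:
  1: x = 0.202, y = 0.625
  2: x = 0.798, y = 0.375
Drum-2 feed = drum-1 liquid: z₂ = (0.2015, 0.7985).
Drum 2:
Let ψ₂ = V/F and solve Σ zᵢ(Kᵢ−1)/(1+ψ₂(Kᵢ−1)) = 0.
Feasibility: ΣzᵢKᵢ = 1.655, Σzᵢ/Kᵢ = 1.063 — both > 1, two phases present.
Binary case is linear: z₁(K₁−1)(1+ψ₂(K₂−1)) + z₂(K₂−1)(1+ψ₂(K₁−1)) = 0
⇒ ψ₂ = [z₁(K₁−1)+z₂(K₂−1)] / [−(K₁−1)(K₂−1)] = 0.6546/0.9064 = 0.722
  1: x = 0.051, y = 0.260
  2: x = 0.949, y = 0.740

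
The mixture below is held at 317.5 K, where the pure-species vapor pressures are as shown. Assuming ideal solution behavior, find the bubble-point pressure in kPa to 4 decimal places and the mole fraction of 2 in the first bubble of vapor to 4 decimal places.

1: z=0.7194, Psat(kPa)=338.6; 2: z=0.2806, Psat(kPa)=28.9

Pbub = 251.6982 kPa, y_2 = 0.0322

At the bubble point ψ → 0, so ΣzᵢKᵢ = 1 with Kᵢ = Pᵢˢᵃᵗ/P ⇒ P = ΣzᵢPᵢˢᵃᵗ.
P = 0.7194·338.6 + 0.2806·28.9 = 251.6982 kPa
yᵢ = zᵢPᵢˢᵃᵗ/P ⇒ y_2 = 0.2806·28.9/251.6982 = 0.0322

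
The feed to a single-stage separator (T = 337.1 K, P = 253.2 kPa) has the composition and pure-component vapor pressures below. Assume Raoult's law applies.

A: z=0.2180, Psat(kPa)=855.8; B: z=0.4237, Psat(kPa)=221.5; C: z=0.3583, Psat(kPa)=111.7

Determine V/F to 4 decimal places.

V/F = 0.3120

Raoult's law: Kᵢ = Pᵢˢᵃᵗ/P = Pᵢˢᵃᵗ/253.2.
  K_A = 855.8/253.2 = 3.379937, K_B = 221.5/253.2 = 0.874803, K_C = 111.7/253.2 = 0.441153
Rachford–Rice: g(V/F) = Σ zᵢ(Kᵢ−1)/(1+V/F(Kᵢ−1)) = 0.
Feasibility: ΣzᵢKᵢ = 1.2655, Σzᵢ/Kᵢ = 1.3610 — both > 1, two phases present.
Newton iteration, V/F⁰ = 0.5:
  V/F = 0.5000: g = -0.09756, g' = -0.4805 → V/F = 0.2970
  V/F = 0.2970: g = 0.00881, g' = -0.5919 → V/F = 0.3119
  V/F = 0.3119: g = 0.00010, g' = -0.5781 → V/F = 0.3120
Converged at V/F = 0.3120.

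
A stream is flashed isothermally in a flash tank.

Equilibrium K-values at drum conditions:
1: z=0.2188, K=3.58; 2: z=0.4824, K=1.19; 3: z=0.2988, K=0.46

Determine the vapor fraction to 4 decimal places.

ψ = 0.7532

Rachford–Rice: g(ψ) = Σ zᵢ(Kᵢ−1)/(1+ψ(Kᵢ−1)) = 0.
Check two-phase: ΣzᵢKᵢ = 1.4948 > 1 and Σzᵢ/Kᵢ = 1.1161 > 1, so g(0) = 0.4948 > 0 and g(1) = -0.1161 < 0.
Iterate (Newton) starting at ψ = 0.5:
  ψ = 0.5000: g = 0.10918, g' = -0.4558 → ψ = 0.7396
  ψ = 0.7396: g = 0.00584, g' = -0.4271 → ψ = 0.7532
Converged at ψ = 0.7532.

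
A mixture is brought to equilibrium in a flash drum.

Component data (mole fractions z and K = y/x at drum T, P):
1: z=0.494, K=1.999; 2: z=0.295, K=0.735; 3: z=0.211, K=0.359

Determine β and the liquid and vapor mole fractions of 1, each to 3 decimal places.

β = 0.591, x_1 = 0.311, y_1 = 0.621

Let β = V/F and solve Σ zᵢ(Kᵢ−1)/(1+β(Kᵢ−1)) = 0.
g(0) = ΣzᵢKᵢ − 1 = 0.280 and g(1) = 1 − Σzᵢ/Kᵢ = -0.236, so a root lies in (0, 1).
Iterate (Newton) starting at β = 0.67:
  β = 0.670: g = -0.0365, g' = -0.474 → β = 0.593
  β = 0.593: g = -0.0010, g' = -0.449 → β = 0.591
Converged at β = 0.591.
Compositions from xᵢ = zᵢ/(1+β(Kᵢ−1)), yᵢ = Kᵢxᵢ:
  1: x = 0.311, y = 0.621
  2: x = 0.350, y = 0.257
  3: x = 0.340, y = 0.122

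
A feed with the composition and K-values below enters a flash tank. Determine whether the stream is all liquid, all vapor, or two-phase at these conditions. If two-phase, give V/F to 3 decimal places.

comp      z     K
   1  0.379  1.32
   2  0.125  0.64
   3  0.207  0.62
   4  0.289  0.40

ΣzᵢKᵢ = 0.824; Σzᵢ/Kᵢ = 1.539.
Since ΣzᵢKᵢ < 1 the mixture is below its bubble point — single liquid phase.

all liquid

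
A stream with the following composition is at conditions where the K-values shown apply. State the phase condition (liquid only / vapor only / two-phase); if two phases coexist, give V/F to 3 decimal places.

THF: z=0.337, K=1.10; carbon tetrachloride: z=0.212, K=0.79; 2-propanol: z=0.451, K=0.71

liquid only

ΣzᵢKᵢ = 0.858; Σzᵢ/Kᵢ = 1.210.
Since ΣzᵢKᵢ < 1 the mixture is below its bubble point — single liquid phase.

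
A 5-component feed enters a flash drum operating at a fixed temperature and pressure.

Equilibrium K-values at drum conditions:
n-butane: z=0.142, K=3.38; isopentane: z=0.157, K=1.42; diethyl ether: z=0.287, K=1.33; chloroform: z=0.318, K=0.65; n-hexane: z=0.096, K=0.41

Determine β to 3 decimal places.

Rachford–Rice: g(β) = Σ zᵢ(Kᵢ−1)/(1+β(Kᵢ−1)) = 0.
g(0) = ΣzᵢKᵢ − 1 = 0.331 and g(1) = 1 − Σzᵢ/Kᵢ = -0.092, so a root lies in (0, 1).
Iterate (Newton) starting at β = 0.5:
  β = 0.500: g = 0.0749, g' = -0.334 → β = 0.724
  β = 0.724: g = 0.0031, g' = -0.317 → β = 0.734
Converged at β = 0.734.

β = 0.734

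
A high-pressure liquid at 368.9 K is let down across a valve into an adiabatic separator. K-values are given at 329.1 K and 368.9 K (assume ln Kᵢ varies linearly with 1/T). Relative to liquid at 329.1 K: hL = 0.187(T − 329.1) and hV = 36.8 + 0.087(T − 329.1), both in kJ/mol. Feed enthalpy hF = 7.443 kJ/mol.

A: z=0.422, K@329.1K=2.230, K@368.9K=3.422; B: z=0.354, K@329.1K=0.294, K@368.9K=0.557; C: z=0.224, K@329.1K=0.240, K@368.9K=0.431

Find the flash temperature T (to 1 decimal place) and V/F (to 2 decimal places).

Adiabatic flash: solve Rachford–Rice at each trial T, then check hF = ψ·hV(T) + (1−ψ)·hL(T).
  T = 329.1 K: K = (2.230, 0.294, 0.240), RR gives ψ = 0.111, H_out = 4.068 kJ/mol
  T = 368.9 K: K = (3.422, 0.557, 0.431), RR gives ψ = 0.613, H_out = 27.577 kJ/mol
  T = 349.0 K: K = (2.796, 0.412, 0.327), RR gives ψ = 0.357, H_out = 16.151 kJ/mol
  T = 339.1 K: K = (2.507, 0.350, 0.282), RR gives ψ = 0.240, H_out = 10.462 kJ/mol
  T = 334.1 K: K = (2.366, 0.321, 0.260), RR gives ψ = 0.178, H_out = 7.385 kJ/mol
  T = 336.6 K: K = (2.436, 0.335, 0.271), RR gives ψ = 0.209, H_out = 8.948 kJ/mol
  T = 335.4 K: K = (2.403, 0.329, 0.266), RR gives ψ = 0.194, H_out = 8.204 kJ/mol
Linear interpolation between T = 334.1 (H_out = 7.385) and T = 335.4 (H_out = 8.204) on hF = 7.443 gives T ≈ 334.2 K, at which ψ = 0.18.

T = 334.2 K, V/F = 0.18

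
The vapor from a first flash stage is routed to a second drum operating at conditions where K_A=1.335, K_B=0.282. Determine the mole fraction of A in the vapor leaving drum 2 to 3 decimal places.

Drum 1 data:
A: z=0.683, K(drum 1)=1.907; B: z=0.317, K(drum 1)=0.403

Drum 1:
Let ψ₁ = V/F and solve Σ zᵢ(Kᵢ−1)/(1+ψ₁(Kᵢ−1)) = 0.
Check two-phase: ΣzᵢKᵢ = 1.430 > 1 and Σzᵢ/Kᵢ = 1.145 > 1, so g(0) = 0.430 > 0 and g(1) = -0.145 < 0.
Binary case is linear: z₁(K₁−1)(1+ψ₁(K₂−1)) + z₂(K₂−1)(1+ψ₁(K₁−1)) = 0
⇒ ψ₁ = [z₁(K₁−1)+z₂(K₂−1)] / [−(K₁−1)(K₂−1)] = 0.4302/0.5415 = 0.795
Drum-1 compositions:
  A: x = 0.397, y = 0.757
  B: x = 0.603, y = 0.243
Drum-2 feed = drum-1 vapor: z₂ = (0.7570, 0.2430).
Drum 2:
Let ψ₂ = V/F and solve Σ zᵢ(Kᵢ−1)/(1+ψ₂(Kᵢ−1)) = 0.
Check two-phase: ΣzᵢKᵢ = 1.079 > 1 and Σzᵢ/Kᵢ = 1.429 > 1, so g(0) = 0.079 > 0 and g(1) = -0.429 < 0.
Binary case is linear: z₁(K₁−1)(1+ψ₂(K₂−1)) + z₂(K₂−1)(1+ψ₂(K₁−1)) = 0
⇒ ψ₂ = [z₁(K₁−1)+z₂(K₂−1)] / [−(K₁−1)(K₂−1)] = 0.0791/0.2405 = 0.329
  A: x = 0.682, y = 0.910
  B: x = 0.318, y = 0.090

y_A (drum 2) = 0.910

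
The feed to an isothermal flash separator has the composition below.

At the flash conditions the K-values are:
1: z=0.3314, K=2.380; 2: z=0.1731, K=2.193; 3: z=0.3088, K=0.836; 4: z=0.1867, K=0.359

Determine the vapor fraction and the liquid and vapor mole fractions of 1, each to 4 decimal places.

Material balance + equilibrium reduce to Σ zᵢ(Kᵢ−1)/(1+ψ(Kᵢ−1)) = 0.
Check two-phase: ΣzᵢKᵢ = 1.4935 > 1 and Σzᵢ/Kᵢ = 1.1076 > 1, so g(0) = 0.4935 > 0 and g(1) = -0.1076 < 0.
Newton iteration, ψ⁰ = 0.5:
  ψ = 0.5000: g = 0.16867, g' = -0.4936 → ψ = 0.8417
  ψ = 0.8417: g = -0.00403, g' = -0.5694 → ψ = 0.8346
Converged at ψ = 0.8346.
Compositions from xᵢ = zᵢ/(1+ψ(Kᵢ−1)), yᵢ = Kᵢxᵢ:
  1: x = 0.1540, y = 0.3666
  2: x = 0.0867, y = 0.1902
  3: x = 0.3578, y = 0.2991
  4: x = 0.4015, y = 0.1441

ψ = 0.8346, x_1 = 0.1540, y_1 = 0.3666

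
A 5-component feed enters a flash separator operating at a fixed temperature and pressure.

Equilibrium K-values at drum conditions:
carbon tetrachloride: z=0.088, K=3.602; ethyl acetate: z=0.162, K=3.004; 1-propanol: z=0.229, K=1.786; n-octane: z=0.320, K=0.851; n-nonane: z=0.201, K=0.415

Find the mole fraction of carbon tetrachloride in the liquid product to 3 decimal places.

Newton–Raphson from V/F = 0.64:
  V/F = 0.640: g = 0.1072, g' = -0.456 → V/F = 0.875
  V/F = 0.875: g = -0.0014, g' = -0.489 → V/F = 0.872
Converged at V/F = 0.872.
Compositions from xᵢ = zᵢ/(1+V/F(Kᵢ−1)), yᵢ = Kᵢxᵢ:
  carbon tetrachloride: x = 0.027, y = 0.097
  ethyl acetate: x = 0.059, y = 0.177
  1-propanol: x = 0.136, y = 0.243
  n-octane: x = 0.368, y = 0.313
  n-nonane: x = 0.410, y = 0.170

x_carbon tetrachloride = 0.027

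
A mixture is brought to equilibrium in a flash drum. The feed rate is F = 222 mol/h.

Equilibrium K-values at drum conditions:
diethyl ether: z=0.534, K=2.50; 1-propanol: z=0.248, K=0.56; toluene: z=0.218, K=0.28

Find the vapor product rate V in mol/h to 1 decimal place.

V = 132.3 mol/h

Material balance + equilibrium reduce to Σ zᵢ(Kᵢ−1)/(1+ψ(Kᵢ−1)) = 0.
Check two-phase: ΣzᵢKᵢ = 1.535 > 1 and Σzᵢ/Kᵢ = 1.435 > 1, so g(0) = 0.535 > 0 and g(1) = -0.435 < 0.
Iterate (Newton) starting at ψ = 0.5:
  ψ = 0.500: g = 0.0726, g' = -0.747 → ψ = 0.597
  ψ = 0.597: g = -0.0008, g' = -0.770 → ψ = 0.596
Converged at ψ = 0.596.
Then V = ψ·F = 0.5961·222 = 132.3 mol/h and L = F − V = 89.7 mol/h.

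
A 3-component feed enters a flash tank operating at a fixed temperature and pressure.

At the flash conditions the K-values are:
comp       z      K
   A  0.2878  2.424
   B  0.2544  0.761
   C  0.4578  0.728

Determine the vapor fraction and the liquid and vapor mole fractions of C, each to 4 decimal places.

Material balance + equilibrium reduce to Σ zᵢ(Kᵢ−1)/(1+ψ(Kᵢ−1)) = 0.
Feasibility: ΣzᵢKᵢ = 1.2245, Σzᵢ/Kᵢ = 1.0819 — both > 1, two phases present.
Newton iteration, ψ⁰ = 0.5:
  ψ = 0.5000: g = 0.02621, g' = -0.2632 → ψ = 0.5996
  ψ = 0.5996: g = 0.00132, g' = -0.2380 → ψ = 0.6051
Converged at ψ = 0.6051.
Compositions from xᵢ = zᵢ/(1+ψ(Kᵢ−1)), yᵢ = Kᵢxᵢ:
  A: x = 0.1546, y = 0.3747
  B: x = 0.2974, y = 0.2263
  C: x = 0.5480, y = 0.3989

ψ = 0.6051, x_C = 0.5480, y_C = 0.3989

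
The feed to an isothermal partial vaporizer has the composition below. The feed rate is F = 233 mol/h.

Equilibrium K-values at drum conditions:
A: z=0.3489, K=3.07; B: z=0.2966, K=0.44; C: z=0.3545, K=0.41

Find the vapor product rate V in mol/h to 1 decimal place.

V = 67.7 mol/h

Rachford–Rice: g(β) = Σ zᵢ(Kᵢ−1)/(1+β(Kᵢ−1)) = 0.
g(0) = ΣzᵢKᵢ − 1 = 0.3470 and g(1) = 1 − Σzᵢ/Kᵢ = -0.6524, so a root lies in (0, 1).
Newton–Raphson from β = 0.5:
  β = 0.5000: g = -0.17246, g' = -0.7887 → β = 0.2813
  β = 0.2813: g = 0.00848, g' = -0.9055 → β = 0.2907
  β = 0.2907: g = 0.00005, g' = -0.8952 → β = 0.2908
Converged at β = 0.2908.
Then V = β·F = 0.2908·233 = 67.7 mol/h and L = F − V = 165.3 mol/h.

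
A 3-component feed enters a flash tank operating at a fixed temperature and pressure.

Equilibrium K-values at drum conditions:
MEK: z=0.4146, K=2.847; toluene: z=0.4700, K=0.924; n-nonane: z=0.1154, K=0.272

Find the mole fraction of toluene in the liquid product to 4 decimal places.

Material balance + equilibrium reduce to Σ zᵢ(Kᵢ−1)/(1+V/F(Kᵢ−1)) = 0.
Check two-phase: ΣzᵢKᵢ = 1.6460 > 1 and Σzᵢ/Kᵢ = 1.0785 > 1, so g(0) = 0.6460 > 0 and g(1) = -0.0785 < 0.
Newton–Raphson from V/F = 0.49:
  V/F = 0.4900: g = 0.23427, g' = -0.5405 → V/F = 0.9235
  V/F = 0.9235: g = -0.01175, g' = -0.7658 → V/F = 0.9081
  V/F = 0.9081: g = -0.00026, g' = -0.7330 → V/F = 0.9078
Converged at V/F = 0.9078.
Compositions from xᵢ = zᵢ/(1+V/F(Kᵢ−1)), yᵢ = Kᵢxᵢ:
  MEK: x = 0.1549, y = 0.4410
  toluene: x = 0.5048, y = 0.4665
  n-nonane: x = 0.3403, y = 0.0926

x_toluene = 0.5048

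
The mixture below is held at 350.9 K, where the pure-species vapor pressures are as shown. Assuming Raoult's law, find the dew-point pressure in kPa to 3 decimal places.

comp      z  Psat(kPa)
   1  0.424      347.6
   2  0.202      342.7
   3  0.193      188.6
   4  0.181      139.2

Pdew = 241.964 kPa

At the dew point ψ → 1, so Σzᵢ/Kᵢ = 1 with Kᵢ = Pᵢˢᵃᵗ/P ⇒ 1/P = Σzᵢ/Pᵢˢᵃᵗ.
1/P = 0.424/347.6 + 0.202/342.7 + 0.193/188.6 + 0.181/139.2 = 0.004133 ⇒ P = 241.964 kPa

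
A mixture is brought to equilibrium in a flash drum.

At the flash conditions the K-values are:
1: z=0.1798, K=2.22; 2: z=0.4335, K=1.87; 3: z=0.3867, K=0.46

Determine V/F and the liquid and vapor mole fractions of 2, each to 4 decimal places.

Material balance + equilibrium reduce to Σ zᵢ(Kᵢ−1)/(1+V/F(Kᵢ−1)) = 0.
g(0) = ΣzᵢKᵢ − 1 = 0.3877 and g(1) = 1 − Σzᵢ/Kᵢ = -0.1535, so a root lies in (0, 1).
Newton iteration, V/F⁰ = 0.41:
  V/F = 0.4100: g = 0.15601, g' = -0.4832 → V/F = 0.7329
  V/F = 0.7329: g = 0.00053, g' = -0.5058 → V/F = 0.7339
Converged at V/F = 0.7339.
Compositions from xᵢ = zᵢ/(1+V/F(Kᵢ−1)), yᵢ = Kᵢxᵢ:
  1: x = 0.0949, y = 0.2106
  2: x = 0.2646, y = 0.4947
  3: x = 0.6406, y = 0.2947

V/F = 0.7339, x_2 = 0.2646, y_2 = 0.4947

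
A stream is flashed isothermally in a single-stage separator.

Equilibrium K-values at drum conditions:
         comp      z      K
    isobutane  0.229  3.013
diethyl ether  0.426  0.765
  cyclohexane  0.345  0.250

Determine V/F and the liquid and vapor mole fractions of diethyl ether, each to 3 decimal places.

Newton iteration, V/F⁰ = 0.5:
  V/F = 0.500: g = -0.2977, g' = -0.757 → V/F = 0.107
  V/F = 0.107: g = -0.0047, g' = -0.882 → V/F = 0.102
Converged at V/F = 0.102.
Compositions from xᵢ = zᵢ/(1+V/F(Kᵢ−1)), yᵢ = Kᵢxᵢ:
  isobutane: x = 0.190, y = 0.573
  diethyl ether: x = 0.436, y = 0.334
  cyclohexane: x = 0.373, y = 0.093

V/F = 0.102, x_diethyl ether = 0.436, y_diethyl ether = 0.334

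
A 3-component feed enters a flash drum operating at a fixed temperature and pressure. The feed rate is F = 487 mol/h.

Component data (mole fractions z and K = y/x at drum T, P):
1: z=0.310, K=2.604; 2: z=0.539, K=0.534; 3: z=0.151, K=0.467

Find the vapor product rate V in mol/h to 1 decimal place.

V = 104.5 mol/h

Material balance + equilibrium reduce to Σ zᵢ(Kᵢ−1)/(1+ψ(Kᵢ−1)) = 0.
g(0) = ΣzᵢKᵢ − 1 = 0.166 and g(1) = 1 − Σzᵢ/Kᵢ = -0.452, so a root lies in (0, 1).
Newton–Raphson from ψ = 0.44:
  ψ = 0.440: g = -0.1296, g' = -0.533 → ψ = 0.197
  ψ = 0.197: g = 0.0116, g' = -0.656 → ψ = 0.214
  ψ = 0.214: g = 0.0001, g' = -0.641 → ψ = 0.215
Converged at ψ = 0.215.
Then V = ψ·F = 0.2145·487 = 104.5 mol/h and L = F − V = 382.5 mol/h.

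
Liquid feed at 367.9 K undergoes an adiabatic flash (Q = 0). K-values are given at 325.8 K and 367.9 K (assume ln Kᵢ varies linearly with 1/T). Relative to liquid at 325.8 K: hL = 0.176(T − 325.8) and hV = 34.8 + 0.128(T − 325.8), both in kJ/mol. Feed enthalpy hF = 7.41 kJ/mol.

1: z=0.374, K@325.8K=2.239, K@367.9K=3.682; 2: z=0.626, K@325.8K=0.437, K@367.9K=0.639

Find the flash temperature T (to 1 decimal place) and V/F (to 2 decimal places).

Adiabatic flash: solve Rachford–Rice at each trial T, then check hF = ψ·hV(T) + (1−ψ)·hL(T).
  T = 325.8 K: K = (2.239, 0.437), RR gives ψ = 0.159, H_out = 5.535 kJ/mol
  T = 367.9 K: K = (3.682, 0.639), RR gives ψ = 0.803, H_out = 33.718 kJ/mol
  T = 346.9 K: K = (2.917, 0.535), RR gives ψ = 0.477, H_out = 19.842 kJ/mol
  T = 336.4 K: K = (2.568, 0.485), RR gives ψ = 0.327, H_out = 13.085 kJ/mol
  T = 331.1 K: K = (2.400, 0.461), RR gives ψ = 0.247, H_out = 9.454 kJ/mol
  T = 328.5 K: K = (2.320, 0.449), RR gives ψ = 0.205, H_out = 7.575 kJ/mol
  T = 327.1 K: K = (2.278, 0.443), RR gives ψ = 0.181, H_out = 6.530 kJ/mol
Linear interpolation between T = 327.1 (H_out = 6.530) and T = 328.5 (H_out = 7.575) on hF = 7.41 gives T ≈ 328.3 K, at which ψ = 0.20.

T = 328.3 K, V/F = 0.20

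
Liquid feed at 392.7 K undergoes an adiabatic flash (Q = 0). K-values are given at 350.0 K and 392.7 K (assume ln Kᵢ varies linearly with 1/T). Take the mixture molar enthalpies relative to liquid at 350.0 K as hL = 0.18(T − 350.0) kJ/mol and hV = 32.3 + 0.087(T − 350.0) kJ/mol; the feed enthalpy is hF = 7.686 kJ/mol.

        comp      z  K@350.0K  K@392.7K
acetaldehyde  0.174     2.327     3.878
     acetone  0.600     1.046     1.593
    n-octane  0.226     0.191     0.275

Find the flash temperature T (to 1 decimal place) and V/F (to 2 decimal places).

T = 351.9 K, V/F = 0.23

Adiabatic flash: solve Rachford–Rice at each trial T, then check hF = ψ·hV(T) + (1−ψ)·hL(T).
  T = 350.0 K: K = (2.327, 1.046, 0.191), RR gives ψ = 0.179, H_out = 5.795 kJ/mol
  T = 392.7 K: K = (3.878, 1.593, 0.275), RR gives ψ = 0.803, H_out = 30.438 kJ/mol
  T = 371.4 K: K = (3.050, 1.307, 0.232), RR gives ψ = 0.590, H_out = 21.729 kJ/mol
  T = 360.7 K: K = (2.675, 1.173, 0.211), RR gives ψ = 0.423, H_out = 15.152 kJ/mol
  T = 355.4 K: K = (2.499, 1.109, 0.201), RR gives ψ = 0.313, H_out = 10.937 kJ/mol
  T = 352.7 K: K = (2.412, 1.077, 0.196), RR gives ψ = 0.249, H_out = 8.480 kJ/mol
  T = 351.4 K: K = (2.371, 1.062, 0.194), RR gives ψ = 0.216, H_out = 7.216 kJ/mol
Linear interpolation between T = 351.4 (H_out = 7.216) and T = 352.7 (H_out = 8.480) on hF = 7.686 gives T ≈ 351.9 K, at which ψ = 0.23.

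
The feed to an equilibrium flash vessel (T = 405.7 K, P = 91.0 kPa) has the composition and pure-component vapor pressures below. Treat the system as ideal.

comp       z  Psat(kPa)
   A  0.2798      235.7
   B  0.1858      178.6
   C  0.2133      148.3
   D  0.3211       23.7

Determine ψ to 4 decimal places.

Raoult's law: Kᵢ = Pᵢˢᵃᵗ/P = Pᵢˢᵃᵗ/91.0.
  K_A = 235.7/91.0 = 2.590110, K_B = 178.6/91.0 = 1.962637, K_C = 148.3/91.0 = 1.629670, K_D = 23.7/91.0 = 0.260440
Iterate (Newton) starting at ψ = 0.68:
  ψ = 0.6800: g = -0.06181, g' = -0.9784 → ψ = 0.6168
  ψ = 0.6168: g = -0.00311, g' = -0.8858 → ψ = 0.6133
Converged at ψ = 0.6133.

ψ = 0.6133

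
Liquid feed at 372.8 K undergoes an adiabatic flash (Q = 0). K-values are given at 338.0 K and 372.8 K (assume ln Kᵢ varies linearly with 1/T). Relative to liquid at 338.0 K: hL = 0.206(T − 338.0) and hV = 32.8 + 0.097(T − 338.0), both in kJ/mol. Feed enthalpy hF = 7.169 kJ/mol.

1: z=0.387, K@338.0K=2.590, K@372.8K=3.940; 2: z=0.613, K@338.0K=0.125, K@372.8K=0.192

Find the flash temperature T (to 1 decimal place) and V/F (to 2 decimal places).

T = 349.9 K, V/F = 0.15

Adiabatic flash: solve Rachford–Rice at each trial T, then check hF = ψ·hV(T) + (1−ψ)·hL(T).
  T = 338.0 K: K = (2.590, 0.125), RR gives ψ = 0.057, H_out = 1.861 kJ/mol
  T = 372.8 K: K = (3.940, 0.192), RR gives ψ = 0.270, H_out = 15.014 kJ/mol
  T = 355.4 K: K = (3.227, 0.157), RR gives ψ = 0.184, H_out = 9.259 kJ/mol
  T = 346.7 K: K = (2.899, 0.140), RR gives ψ = 0.127, H_out = 5.850 kJ/mol
  T = 351.0 K: K = (3.059, 0.148), RR gives ψ = 0.157, H_out = 7.593 kJ/mol
  T = 348.9 K: K = (2.980, 0.144), RR gives ψ = 0.143, H_out = 6.757 kJ/mol
Linear interpolation between T = 348.9 (H_out = 6.757) and T = 351.0 (H_out = 7.593) on hF = 7.169 gives T ≈ 349.9 K, at which ψ = 0.15.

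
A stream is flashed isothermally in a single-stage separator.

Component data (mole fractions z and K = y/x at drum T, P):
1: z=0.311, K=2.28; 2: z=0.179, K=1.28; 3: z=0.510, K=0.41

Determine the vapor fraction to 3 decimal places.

Newton iteration, ψ⁰ = 0.5:
  ψ = 0.500: g = -0.1401, g' = -0.557 → ψ = 0.249
  ψ = 0.249: g = -0.0038, g' = -0.549 → ψ = 0.242
Converged at ψ = 0.242.

ψ = 0.242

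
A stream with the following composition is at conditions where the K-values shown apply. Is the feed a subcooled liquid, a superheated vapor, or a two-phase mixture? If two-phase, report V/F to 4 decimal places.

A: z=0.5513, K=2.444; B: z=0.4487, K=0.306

two-phase, V/F = 0.4836

ΣzᵢKᵢ = 1.4847; Σzᵢ/Kᵢ = 1.6919.
Both exceed 1, so a two-phase solution exists.
Newton iteration, ψ⁰ = 0.47:
  ψ = 0.4700: g = 0.01209, g' = -0.8839 → ψ = 0.4837
  ψ = 0.4837: g = -0.00003, g' = -0.8882 → ψ = 0.4836
Converged at ψ = 0.4836.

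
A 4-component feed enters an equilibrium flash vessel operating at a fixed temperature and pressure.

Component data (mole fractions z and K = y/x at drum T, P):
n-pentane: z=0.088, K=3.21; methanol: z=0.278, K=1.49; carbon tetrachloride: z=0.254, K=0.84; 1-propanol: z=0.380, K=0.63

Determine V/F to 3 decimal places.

Material balance + equilibrium reduce to Σ zᵢ(Kᵢ−1)/(1+V/F(Kᵢ−1)) = 0.
Check two-phase: ΣzᵢKᵢ = 1.149 > 1 and Σzᵢ/Kᵢ = 1.120 > 1, so g(0) = 0.149 > 0 and g(1) = -0.120 < 0.
Newton–Raphson from V/F = 0.49:
  V/F = 0.490: g = -0.0126, g' = -0.228 → V/F = 0.435
  V/F = 0.435: g = 0.0003, g' = -0.239 → V/F = 0.436
Converged at V/F = 0.436.

V/F = 0.436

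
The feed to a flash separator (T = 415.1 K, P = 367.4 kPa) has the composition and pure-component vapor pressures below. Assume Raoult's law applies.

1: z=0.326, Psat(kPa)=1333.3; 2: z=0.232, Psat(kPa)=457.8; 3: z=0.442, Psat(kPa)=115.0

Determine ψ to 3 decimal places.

Raoult's law: Kᵢ = Pᵢˢᵃᵗ/P = Pᵢˢᵃᵗ/367.4.
  K_1 = 1333.3/367.4 = 3.62901, K_2 = 457.8/367.4 = 1.24605, K_3 = 115.0/367.4 = 0.31301
Material balance + equilibrium reduce to Σ zᵢ(Kᵢ−1)/(1+ψ(Kᵢ−1)) = 0.
g(0) = ΣzᵢKᵢ − 1 = 0.610 and g(1) = 1 − Σzᵢ/Kᵢ = -0.688, so a root lies in (0, 1).
Newton–Raphson from ψ = 0.5:
  ψ = 0.500: g = -0.0414, g' = -0.916 → ψ = 0.455
Converged at ψ = 0.455.

ψ = 0.455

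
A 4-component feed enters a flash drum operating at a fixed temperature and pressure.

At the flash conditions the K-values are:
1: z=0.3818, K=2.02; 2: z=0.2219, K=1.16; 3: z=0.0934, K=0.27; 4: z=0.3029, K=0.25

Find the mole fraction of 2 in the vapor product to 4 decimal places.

Rachford–Rice: g(V/F) = Σ zᵢ(Kᵢ−1)/(1+V/F(Kᵢ−1)) = 0.
Check two-phase: ΣzᵢKᵢ = 1.1296 > 1 and Σzᵢ/Kᵢ = 1.9378 > 1, so g(0) = 0.1296 > 0 and g(1) = -0.9378 < 0.
Iterate (Newton) starting at V/F = 0.5:
  V/F = 0.5000: g = -0.18007, g' = -0.7387 → V/F = 0.2562
  V/F = 0.2562: g = -0.02223, g' = -0.5913 → V/F = 0.2186
  V/F = 0.2186: g = -0.00013, g' = -0.5851 → V/F = 0.2184
Converged at V/F = 0.2184.
Compositions from xᵢ = zᵢ/(1+V/F(Kᵢ−1)), yᵢ = Kᵢxᵢ:
  1: x = 0.3122, y = 0.6307
  2: x = 0.2144, y = 0.2487
  3: x = 0.1111, y = 0.0300
  4: x = 0.3622, y = 0.0906

y_2 = 0.2487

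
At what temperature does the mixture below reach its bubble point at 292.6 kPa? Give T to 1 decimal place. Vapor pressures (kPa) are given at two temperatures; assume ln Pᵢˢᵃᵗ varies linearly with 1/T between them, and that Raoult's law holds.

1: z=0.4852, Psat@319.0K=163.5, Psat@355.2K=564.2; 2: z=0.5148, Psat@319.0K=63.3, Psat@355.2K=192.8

Bubble-point temperature: ΣzᵢPᵢˢᵃᵗ(T) = P. Interpolate ln Pᵢˢᵃᵗ = aᵢ + bᵢ/T.
  T = 319.0 K: ΣzᵢPᵢˢᵃᵗ = 111.92 kPa
  T = 355.2 K: ΣzᵢPᵢˢᵃᵗ = 373.00 kPa
  T = 337.1 K: ΣzᵢPᵢˢᵃᵗ = 210.95 kPa
  T = 346.1 K: ΣzᵢPᵢˢᵃᵗ = 282.13 kPa
  T = 350.6 K: ΣzᵢPᵢˢᵃᵗ = 324.49 kPa
  T = 348.4 K: ΣzᵢPᵢˢᵃᵗ = 303.18 kPa
  T = 347.2 K: ΣzᵢPᵢˢᵃᵗ = 292.04 kPa
Interpolating between 347.2 K and 348.4 K gives T ≈ 347.3 K.

T = 347.3 K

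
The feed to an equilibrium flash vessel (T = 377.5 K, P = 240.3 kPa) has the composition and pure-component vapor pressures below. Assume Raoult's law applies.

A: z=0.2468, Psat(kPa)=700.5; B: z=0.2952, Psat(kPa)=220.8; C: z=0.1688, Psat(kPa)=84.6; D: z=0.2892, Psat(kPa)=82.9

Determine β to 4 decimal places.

β = 0.1650

Raoult's law: Kᵢ = Pᵢˢᵃᵗ/P = Pᵢˢᵃᵗ/240.3.
  K_A = 700.5/240.3 = 2.915106, K_B = 220.8/240.3 = 0.918851, K_C = 84.6/240.3 = 0.352060, K_D = 82.9/240.3 = 0.344985
Material balance + equilibrium reduce to Σ zᵢ(Kᵢ−1)/(1+β(Kᵢ−1)) = 0.
g(0) = ΣzᵢKᵢ − 1 = 0.1499 and g(1) = 1 − Σzᵢ/Kᵢ = -0.7237, so a root lies in (0, 1).
Newton–Raphson from β = 0.66:
  β = 0.6600: g = -0.34132, g' = -0.7801 → β = 0.2225
  β = 0.2225: g = -0.04250, g' = -0.7139 → β = 0.1629
  β = 0.1629: g = 0.00161, g' = -0.7719 → β = 0.1650
Converged at β = 0.1650.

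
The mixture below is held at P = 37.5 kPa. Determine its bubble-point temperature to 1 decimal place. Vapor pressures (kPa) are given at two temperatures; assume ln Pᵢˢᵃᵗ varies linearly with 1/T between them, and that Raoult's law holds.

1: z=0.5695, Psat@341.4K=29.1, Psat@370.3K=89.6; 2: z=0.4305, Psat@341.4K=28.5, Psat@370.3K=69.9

T = 348.3 K

Bubble-point temperature: ΣzᵢPᵢˢᵃᵗ(T) = P. Interpolate ln Pᵢˢᵃᵗ = aᵢ + bᵢ/T.
  T = 341.4 K: ΣzᵢPᵢˢᵃᵗ = 28.84 kPa
  T = 370.3 K: ΣzᵢPᵢˢᵃᵗ = 81.12 kPa
  T = 355.9 K: ΣzᵢPᵢˢᵃᵗ = 49.41 kPa
  T = 348.6 K: ΣzᵢPᵢˢᵃᵗ = 37.87 kPa
  T = 345.0 K: ΣzᵢPᵢˢᵃᵗ = 33.09 kPa
  T = 346.8 K: ΣzᵢPᵢˢᵃᵗ = 35.42 kPa
Interpolating between 346.8 K and 348.6 K gives T ≈ 348.3 K.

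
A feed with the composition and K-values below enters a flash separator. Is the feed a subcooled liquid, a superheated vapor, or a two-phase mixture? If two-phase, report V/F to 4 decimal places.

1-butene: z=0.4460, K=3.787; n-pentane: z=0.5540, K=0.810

ΣzᵢKᵢ = 2.1377; Σzᵢ/Kᵢ = 0.8017.
Since Σzᵢ/Kᵢ < 1 the mixture is above its dew point — single vapor phase.

superheated vapor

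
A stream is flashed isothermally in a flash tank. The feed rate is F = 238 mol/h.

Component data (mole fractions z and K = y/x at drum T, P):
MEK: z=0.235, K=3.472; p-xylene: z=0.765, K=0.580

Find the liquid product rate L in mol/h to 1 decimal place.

Iterate (Newton) starting at ψ = 0.48:
  ψ = 0.480: g = -0.1368, g' = -0.512 → ψ = 0.213
  ψ = 0.213: g = 0.0277, g' = -0.779 → ψ = 0.249
  ψ = 0.249: g = 0.0011, g' = -0.719 → ψ = 0.250
Converged at ψ = 0.250.
Then V = ψ·F = 0.2501·238 = 59.5 mol/h and L = F − V = 178.5 mol/h.

L = 178.5 mol/h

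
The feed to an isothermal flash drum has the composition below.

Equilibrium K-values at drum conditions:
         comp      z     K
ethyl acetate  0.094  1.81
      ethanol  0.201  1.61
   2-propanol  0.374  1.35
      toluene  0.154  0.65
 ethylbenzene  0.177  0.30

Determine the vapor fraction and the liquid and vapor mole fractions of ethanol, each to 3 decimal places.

Material balance + equilibrium reduce to Σ zᵢ(Kᵢ−1)/(1+ψ(Kᵢ−1)) = 0.
Feasibility: ΣzᵢKᵢ = 1.152, Σzᵢ/Kᵢ = 1.281 — both > 1, two phases present.
Newton–Raphson from ψ = 0.5:
  ψ = 0.500: g = 0.0036, g' = -0.341 → ψ = 0.511
  ψ = 0.511: g = -0.0000, g' = -0.345 → ψ = 0.510
Converged at ψ = 0.510.
Compositions from xᵢ = zᵢ/(1+ψ(Kᵢ−1)), yᵢ = Kᵢxᵢ:
  ethyl acetate: x = 0.067, y = 0.120
  ethanol: x = 0.153, y = 0.247
  2-propanol: x = 0.317, y = 0.428
  toluene: x = 0.188, y = 0.122
  ethylbenzene: x = 0.275, y = 0.083

ψ = 0.510, x_ethanol = 0.153, y_ethanol = 0.247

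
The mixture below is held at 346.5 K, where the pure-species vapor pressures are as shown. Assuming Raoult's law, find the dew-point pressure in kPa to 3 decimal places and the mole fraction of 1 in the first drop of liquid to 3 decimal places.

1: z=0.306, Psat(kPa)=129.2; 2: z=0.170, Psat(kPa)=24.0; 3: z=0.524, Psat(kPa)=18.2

Pdew = 26.149 kPa, x_1 = 0.062

At the dew point ψ → 1, so Σzᵢ/Kᵢ = 1 with Kᵢ = Pᵢˢᵃᵗ/P ⇒ 1/P = Σzᵢ/Pᵢˢᵃᵗ.
1/P = 0.306/129.2 + 0.170/24.0 + 0.524/18.2 = 0.038243 ⇒ P = 26.149 kPa
xᵢ = zᵢP/Pᵢˢᵃᵗ ⇒ x_1 = 0.306·26.149/129.2 = 0.062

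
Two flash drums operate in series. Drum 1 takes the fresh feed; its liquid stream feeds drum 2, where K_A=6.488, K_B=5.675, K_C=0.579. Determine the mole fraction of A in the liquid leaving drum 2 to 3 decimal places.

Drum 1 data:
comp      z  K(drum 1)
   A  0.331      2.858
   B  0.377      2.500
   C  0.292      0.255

x_A (drum 2) = 0.032

Drum 1:
Let ψ₁ = V/F and solve Σ zᵢ(Kᵢ−1)/(1+ψ₁(Kᵢ−1)) = 0.
Check two-phase: ΣzᵢKᵢ = 1.963 > 1 and Σzᵢ/Kᵢ = 1.412 > 1, so g(0) = 0.963 > 0 and g(1) = -0.412 < 0.
Newton iteration, ψ₁⁰ = 0.5:
  ψ₁ = 0.500: g = 0.2953, g' = -0.996 → ψ₁ = 0.797
  ψ₁ = 0.797: g = -0.0295, g' = -1.342 → ψ₁ = 0.775
  ψ₁ = 0.775: g = -0.0007, g' = -1.280 → ψ₁ = 0.774
Converged at ψ₁ = 0.774.
Drum-1 compositions:
  A: x = 0.136, y = 0.388
  B: x = 0.174, y = 0.436
  C: x = 0.690, y = 0.176
Drum-2 feed = drum-1 liquid: z₂ = (0.1358, 0.1744, 0.6898).
Drum 2:
Material balance + equilibrium reduce to Σ zᵢ(Kᵢ−1)/(1+ψ₂(Kᵢ−1)) = 0.
g(0) = ΣzᵢKᵢ − 1 = 1.270 and g(1) = 1 − Σzᵢ/Kᵢ = -0.243, so a root lies in (0, 1).
Newton iteration, ψ₂⁰ = 0.5:
  ψ₂ = 0.500: g = 0.0755, g' = -0.830 → ψ₂ = 0.591
  ψ₂ = 0.591: g = 0.0057, g' = -0.713 → ψ₂ = 0.599
Converged at ψ₂ = 0.599.
  A: x = 0.032, y = 0.205
  B: x = 0.046, y = 0.260
  C: x = 0.922, y = 0.534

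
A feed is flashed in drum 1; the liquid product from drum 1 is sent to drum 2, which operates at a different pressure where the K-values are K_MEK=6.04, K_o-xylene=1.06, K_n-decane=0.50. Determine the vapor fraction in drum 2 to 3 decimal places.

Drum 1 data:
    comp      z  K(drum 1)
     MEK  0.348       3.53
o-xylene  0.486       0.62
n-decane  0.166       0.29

V/F (drum 2) = 0.756

Drum 1:
Let ψ₁ = V/F and solve Σ zᵢ(Kᵢ−1)/(1+ψ₁(Kᵢ−1)) = 0.
Feasibility: ΣzᵢKᵢ = 1.578, Σzᵢ/Kᵢ = 1.455 — both > 1, two phases present.
Iterate (Newton) starting at ψ₁ = 0.53:
  ψ₁ = 0.530: g = -0.0441, g' = -0.732 → ψ₁ = 0.470
  ψ₁ = 0.470: g = 0.0007, g' = -0.757 → ψ₁ = 0.471
Converged at ψ₁ = 0.471.
Drum-1 compositions:
  MEK: x = 0.159, y = 0.561
  o-xylene: x = 0.592, y = 0.367
  n-decane: x = 0.249, y = 0.072
Drum-2 feed = drum-1 liquid: z₂ = (0.1589, 0.5918, 0.2493).
Drum 2:
Material balance + equilibrium reduce to Σ zᵢ(Kᵢ−1)/(1+ψ₂(Kᵢ−1)) = 0.
g(0) = ΣzᵢKᵢ − 1 = 0.711 and g(1) = 1 − Σzᵢ/Kᵢ = -0.083, so a root lies in (0, 1).
Newton iteration, ψ₂⁰ = 0.5:
  ψ₂ = 0.500: g = 0.0957, g' = -0.438 → ψ₂ = 0.718
  ψ₂ = 0.718: g = 0.0128, g' = -0.343 → ψ₂ = 0.756
Converged at ψ₂ = 0.756.
  MEK: x = 0.033, y = 0.199
  o-xylene: x = 0.566, y = 0.600
  n-decane: x = 0.401, y = 0.200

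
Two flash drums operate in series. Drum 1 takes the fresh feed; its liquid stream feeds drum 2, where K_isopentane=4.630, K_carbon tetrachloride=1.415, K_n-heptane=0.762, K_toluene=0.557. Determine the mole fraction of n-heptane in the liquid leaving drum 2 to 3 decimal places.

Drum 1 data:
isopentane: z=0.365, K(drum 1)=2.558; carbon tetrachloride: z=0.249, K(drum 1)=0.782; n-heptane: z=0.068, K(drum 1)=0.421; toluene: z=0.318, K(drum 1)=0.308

Drum 1:
Material balance + equilibrium reduce to Σ zᵢ(Kᵢ−1)/(1+ψ₁(Kᵢ−1)) = 0.
Feasibility: ΣzᵢKᵢ = 1.255, Σzᵢ/Kᵢ = 1.655 — both > 1, two phases present.
Newton iteration, ψ₁⁰ = 0.46:
  ψ₁ = 0.460: g = -0.1056, g' = -0.685 → ψ₁ = 0.306
Converged at ψ₁ = 0.306.
Drum-1 compositions:
  isopentane: x = 0.247, y = 0.632
  carbon tetrachloride: x = 0.267, y = 0.209
  n-heptane: x = 0.083, y = 0.035
  toluene: x = 0.403, y = 0.124
Drum-2 feed = drum-1 liquid: z₂ = (0.2472, 0.2668, 0.0826, 0.4034).
Drum 2:
Let ψ₂ = V/F and solve Σ zᵢ(Kᵢ−1)/(1+ψ₂(Kᵢ−1)) = 0.
g(0) = ΣzᵢKᵢ − 1 = 0.810 and g(1) = 1 − Σzᵢ/Kᵢ = -0.075, so a root lies in (0, 1).
Newton–Raphson from ψ₂ = 0.5:
  ψ₂ = 0.500: g = 0.1586, g' = -0.579 → ψ₂ = 0.774
  ψ₂ = 0.774: g = 0.0234, g' = -0.441 → ψ₂ = 0.827
Converged at ψ₂ = 0.827.
  isopentane: x = 0.062, y = 0.286
  carbon tetrachloride: x = 0.199, y = 0.281
  n-heptane: x = 0.103, y = 0.078
  toluene: x = 0.637, y = 0.355

x_n-heptane (drum 2) = 0.103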